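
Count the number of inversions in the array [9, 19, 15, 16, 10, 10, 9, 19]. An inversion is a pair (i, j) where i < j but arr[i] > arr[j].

Finding inversions in [9, 19, 15, 16, 10, 10, 9, 19]:

(1, 2): arr[1]=19 > arr[2]=15
(1, 3): arr[1]=19 > arr[3]=16
(1, 4): arr[1]=19 > arr[4]=10
(1, 5): arr[1]=19 > arr[5]=10
(1, 6): arr[1]=19 > arr[6]=9
(2, 4): arr[2]=15 > arr[4]=10
(2, 5): arr[2]=15 > arr[5]=10
(2, 6): arr[2]=15 > arr[6]=9
(3, 4): arr[3]=16 > arr[4]=10
(3, 5): arr[3]=16 > arr[5]=10
(3, 6): arr[3]=16 > arr[6]=9
(4, 6): arr[4]=10 > arr[6]=9
(5, 6): arr[5]=10 > arr[6]=9

Total inversions: 13

The array has 13 inversion(s): (1,2), (1,3), (1,4), (1,5), (1,6), (2,4), (2,5), (2,6), (3,4), (3,5), (3,6), (4,6), (5,6). Each pair (i,j) satisfies i < j and arr[i] > arr[j].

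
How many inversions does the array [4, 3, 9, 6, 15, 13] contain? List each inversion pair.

Finding inversions in [4, 3, 9, 6, 15, 13]:

(0, 1): arr[0]=4 > arr[1]=3
(2, 3): arr[2]=9 > arr[3]=6
(4, 5): arr[4]=15 > arr[5]=13

Total inversions: 3

The array has 3 inversion(s): (0,1), (2,3), (4,5). Each pair (i,j) satisfies i < j and arr[i] > arr[j].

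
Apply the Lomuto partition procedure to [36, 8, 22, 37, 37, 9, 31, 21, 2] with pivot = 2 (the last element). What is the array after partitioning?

Lomuto partition with pivot = 2:

Initial array: [36, 8, 22, 37, 37, 9, 31, 21, 2]

arr[0]=36 > 2: no swap
arr[1]=8 > 2: no swap
arr[2]=22 > 2: no swap
arr[3]=37 > 2: no swap
arr[4]=37 > 2: no swap
arr[5]=9 > 2: no swap
arr[6]=31 > 2: no swap
arr[7]=21 > 2: no swap

Place pivot at position 0: [2, 8, 22, 37, 37, 9, 31, 21, 36]
Pivot position: 0

After partitioning with pivot 2, the array becomes [2, 8, 22, 37, 37, 9, 31, 21, 36]. The pivot is placed at index 0. All elements to the left of the pivot are <= 2, and all elements to the right are > 2.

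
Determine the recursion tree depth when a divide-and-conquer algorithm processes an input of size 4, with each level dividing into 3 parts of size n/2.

For divide and conquer with division factor 2:

Problem sizes at each level:
Level 0: 4
Level 1: 2
Level 2: 1

The root is level 0 and the size-1 base case is level 2 (the tree spans levels 0 through 2, i.e. 3 levels counting the root), so the depth is the number of divisions: log_2(4) = 2

The recursion tree depth is log_2(4) = 2. At each level, the problem size is divided by 2, so it takes 2 divisions to reduce to a base case of size 1. The algorithm makes 3 recursive calls at each level.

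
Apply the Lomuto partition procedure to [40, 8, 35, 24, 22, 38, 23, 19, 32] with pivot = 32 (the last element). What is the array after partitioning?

Lomuto partition with pivot = 32:

Initial array: [40, 8, 35, 24, 22, 38, 23, 19, 32]

arr[0]=40 > 32: no swap
arr[1]=8 <= 32: swap with position 0, array becomes [8, 40, 35, 24, 22, 38, 23, 19, 32]
arr[2]=35 > 32: no swap
arr[3]=24 <= 32: swap with position 1, array becomes [8, 24, 35, 40, 22, 38, 23, 19, 32]
arr[4]=22 <= 32: swap with position 2, array becomes [8, 24, 22, 40, 35, 38, 23, 19, 32]
arr[5]=38 > 32: no swap
arr[6]=23 <= 32: swap with position 3, array becomes [8, 24, 22, 23, 35, 38, 40, 19, 32]
arr[7]=19 <= 32: swap with position 4, array becomes [8, 24, 22, 23, 19, 38, 40, 35, 32]

Place pivot at position 5: [8, 24, 22, 23, 19, 32, 40, 35, 38]
Pivot position: 5

After partitioning with pivot 32, the array becomes [8, 24, 22, 23, 19, 32, 40, 35, 38]. The pivot is placed at index 5. All elements to the left of the pivot are <= 32, and all elements to the right are > 32.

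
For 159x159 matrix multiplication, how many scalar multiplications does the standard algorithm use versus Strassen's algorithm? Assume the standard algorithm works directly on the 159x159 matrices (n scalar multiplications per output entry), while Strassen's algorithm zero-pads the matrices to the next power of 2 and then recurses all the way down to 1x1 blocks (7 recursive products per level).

Matrix multiplication for 159x159 matrices:

Strassen's algorithm requires power-of-2 dimensions. Pad 159x159 to 256x256 (next power of 2).

Standard algorithm: 159^3 = 4019679 multiplications
Strassen's algorithm: 7^(log2(256)) = 7^8 = 5764801 multiplications
Difference: 4019679 - 5764801 = -1745122 (Strassen uses MORE here due to padding overhead — for small or just-over-power-of-2 n, padding can outweigh the per-level savings)

Standard: 4019679 multiplications (159^3). Strassen: 5764801 multiplications (7^8, after padding to 256x256). Strassen reduces 8 recursive multiplications to 7 at each level.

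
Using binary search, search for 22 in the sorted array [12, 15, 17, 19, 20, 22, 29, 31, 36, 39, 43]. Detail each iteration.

Binary search for 22 in [12, 15, 17, 19, 20, 22, 29, 31, 36, 39, 43]:

lo=0, hi=10, mid=5, arr[mid]=22 -> Found target at index 5!

Binary search finds 22 at index 5 after 1 comparisons. The search repeatedly halves the search space by comparing with the middle element.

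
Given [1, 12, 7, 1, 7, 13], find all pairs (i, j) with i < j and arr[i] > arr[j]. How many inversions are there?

Finding inversions in [1, 12, 7, 1, 7, 13]:

(1, 2): arr[1]=12 > arr[2]=7
(1, 3): arr[1]=12 > arr[3]=1
(1, 4): arr[1]=12 > arr[4]=7
(2, 3): arr[2]=7 > arr[3]=1

Total inversions: 4

The array has 4 inversion(s): (1,2), (1,3), (1,4), (2,3). Each pair (i,j) satisfies i < j and arr[i] > arr[j].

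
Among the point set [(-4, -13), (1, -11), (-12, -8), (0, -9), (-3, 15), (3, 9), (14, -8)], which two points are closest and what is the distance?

Computing all pairwise distances among 7 points:

d((-4, -13), (1, -11)) = 5.3852
d((-4, -13), (-12, -8)) = 9.434
d((-4, -13), (0, -9)) = 5.6569
d((-4, -13), (-3, 15)) = 28.0179
d((-4, -13), (3, 9)) = 23.0868
d((-4, -13), (14, -8)) = 18.6815
d((1, -11), (-12, -8)) = 13.3417
d((1, -11), (0, -9)) = 2.2361 <-- minimum
d((1, -11), (-3, 15)) = 26.3059
d((1, -11), (3, 9)) = 20.0998
d((1, -11), (14, -8)) = 13.3417
d((-12, -8), (0, -9)) = 12.0416
d((-12, -8), (-3, 15)) = 24.6982
d((-12, -8), (3, 9)) = 22.6716
d((-12, -8), (14, -8)) = 26.0
d((0, -9), (-3, 15)) = 24.1868
d((0, -9), (3, 9)) = 18.2483
d((0, -9), (14, -8)) = 14.0357
d((-3, 15), (3, 9)) = 8.4853
d((-3, 15), (14, -8)) = 28.6007
d((3, 9), (14, -8)) = 20.2485

Closest pair: (1, -11) and (0, -9) with distance 2.2361

The closest pair is (1, -11) and (0, -9) with Euclidean distance 2.2361. For 7 points, brute-force pairwise comparison is shown above. For large n, the divide-and-conquer algorithm (sort by x, recurse on halves, check the dividing strip) achieves O(n log n).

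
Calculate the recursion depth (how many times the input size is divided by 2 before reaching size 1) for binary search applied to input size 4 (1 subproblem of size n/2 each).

For divide and conquer with division factor 2:

Problem sizes at each level:
Level 0: 4
Level 1: 2
Level 2: 1

The root is level 0 and the size-1 base case is level 2 (the tree spans levels 0 through 2, i.e. 3 levels counting the root), so the depth is the number of divisions: log_2(4) = 2

The recursion tree depth is log_2(4) = 2. At each level, the problem size is divided by 2, so it takes 2 divisions to reduce to a base case of size 1. The algorithm makes 1 recursive call at each level.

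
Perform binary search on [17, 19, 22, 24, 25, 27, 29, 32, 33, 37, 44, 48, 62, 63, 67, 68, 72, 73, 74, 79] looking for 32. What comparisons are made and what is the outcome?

Binary search for 32 in [17, 19, 22, 24, 25, 27, 29, 32, 33, 37, 44, 48, 62, 63, 67, 68, 72, 73, 74, 79]:

lo=0, hi=19, mid=9, arr[mid]=37 -> 37 > 32, search left half
lo=0, hi=8, mid=4, arr[mid]=25 -> 25 < 32, search right half
lo=5, hi=8, mid=6, arr[mid]=29 -> 29 < 32, search right half
lo=7, hi=8, mid=7, arr[mid]=32 -> Found target at index 7!

Binary search finds 32 at index 7 after 4 comparisons. The search repeatedly halves the search space by comparing with the middle element.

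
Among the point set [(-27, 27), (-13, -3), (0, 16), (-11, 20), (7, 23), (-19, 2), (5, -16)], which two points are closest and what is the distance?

Computing all pairwise distances among 7 points:

d((-27, 27), (-13, -3)) = 33.1059
d((-27, 27), (0, 16)) = 29.1548
d((-27, 27), (-11, 20)) = 17.4642
d((-27, 27), (7, 23)) = 34.2345
d((-27, 27), (-19, 2)) = 26.2488
d((-27, 27), (5, -16)) = 53.6004
d((-13, -3), (0, 16)) = 23.0217
d((-13, -3), (-11, 20)) = 23.0868
d((-13, -3), (7, 23)) = 32.8024
d((-13, -3), (-19, 2)) = 7.8102 <-- minimum
d((-13, -3), (5, -16)) = 22.2036
d((0, 16), (-11, 20)) = 11.7047
d((0, 16), (7, 23)) = 9.8995
d((0, 16), (-19, 2)) = 23.6008
d((0, 16), (5, -16)) = 32.3883
d((-11, 20), (7, 23)) = 18.2483
d((-11, 20), (-19, 2)) = 19.6977
d((-11, 20), (5, -16)) = 39.3954
d((7, 23), (-19, 2)) = 33.4215
d((7, 23), (5, -16)) = 39.0512
d((-19, 2), (5, -16)) = 30.0

Closest pair: (-13, -3) and (-19, 2) with distance 7.8102

The closest pair is (-13, -3) and (-19, 2) with Euclidean distance 7.8102. For 7 points, brute-force pairwise comparison is shown above. For large n, the divide-and-conquer algorithm (sort by x, recurse on halves, check the dividing strip) achieves O(n log n).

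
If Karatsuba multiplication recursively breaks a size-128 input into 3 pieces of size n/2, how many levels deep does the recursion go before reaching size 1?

For divide and conquer with division factor 2:

Problem sizes at each level:
Level 0: 128
Level 1: 64
Level 2: 32
Level 3: 16
Level 4: 8
Level 5: 4
Level 6: 2
Level 7: 1

The root is level 0 and the size-1 base case is level 7 (the tree spans levels 0 through 7, i.e. 8 levels counting the root), so the depth is the number of divisions: log_2(128) = 7

The recursion tree depth is log_2(128) = 7. At each level, the problem size is divided by 2, so it takes 7 divisions to reduce to a base case of size 1. The algorithm makes 3 recursive calls at each level.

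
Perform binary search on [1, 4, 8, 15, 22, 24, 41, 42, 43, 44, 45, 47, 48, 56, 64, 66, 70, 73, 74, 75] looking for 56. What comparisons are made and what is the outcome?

Binary search for 56 in [1, 4, 8, 15, 22, 24, 41, 42, 43, 44, 45, 47, 48, 56, 64, 66, 70, 73, 74, 75]:

lo=0, hi=19, mid=9, arr[mid]=44 -> 44 < 56, search right half
lo=10, hi=19, mid=14, arr[mid]=64 -> 64 > 56, search left half
lo=10, hi=13, mid=11, arr[mid]=47 -> 47 < 56, search right half
lo=12, hi=13, mid=12, arr[mid]=48 -> 48 < 56, search right half
lo=13, hi=13, mid=13, arr[mid]=56 -> Found target at index 13!

Binary search finds 56 at index 13 after 5 comparisons. The search repeatedly halves the search space by comparing with the middle element.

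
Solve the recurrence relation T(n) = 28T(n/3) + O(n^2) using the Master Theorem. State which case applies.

Master Theorem for T(n) = 28T(n/3) + O(n^2):

a = 28, b = 3, c = 2
log_b(a) = log_3(28) = 3.0331

Case 1: c = 2 < log_3(28) = 3.0331
T(n) = O(n^(log_3 28))

For T(n) = 28T(n/3) + O(n^2): log_3(28) = 3.0331. This is Case 1 of the Master Theorem (c < log_b(a), work dominated by leaves), giving O(n^(log_3 28)).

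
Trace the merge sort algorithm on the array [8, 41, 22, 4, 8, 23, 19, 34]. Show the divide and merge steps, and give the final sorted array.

Merge sort trace:

Split: [8, 41, 22, 4, 8, 23, 19, 34] -> [8, 41, 22, 4] and [8, 23, 19, 34]
  Split: [8, 41, 22, 4] -> [8, 41] and [22, 4]
    Split: [8, 41] -> [8] and [41]
    Merge: [8] + [41] -> [8, 41]
    Split: [22, 4] -> [22] and [4]
    Merge: [22] + [4] -> [4, 22]
  Merge: [8, 41] + [4, 22] -> [4, 8, 22, 41]
  Split: [8, 23, 19, 34] -> [8, 23] and [19, 34]
    Split: [8, 23] -> [8] and [23]
    Merge: [8] + [23] -> [8, 23]
    Split: [19, 34] -> [19] and [34]
    Merge: [19] + [34] -> [19, 34]
  Merge: [8, 23] + [19, 34] -> [8, 19, 23, 34]
Merge: [4, 8, 22, 41] + [8, 19, 23, 34] -> [4, 8, 8, 19, 22, 23, 34, 41]

Final sorted array: [4, 8, 8, 19, 22, 23, 34, 41]

The merge sort proceeds by recursively splitting the array and merging sorted halves.
After all merges, the sorted array is [4, 8, 8, 19, 22, 23, 34, 41].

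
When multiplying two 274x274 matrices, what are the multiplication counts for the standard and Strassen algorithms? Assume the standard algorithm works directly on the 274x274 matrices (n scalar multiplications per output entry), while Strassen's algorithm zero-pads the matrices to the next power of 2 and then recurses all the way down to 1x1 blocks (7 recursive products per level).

Matrix multiplication for 274x274 matrices:

Strassen's algorithm requires power-of-2 dimensions. Pad 274x274 to 512x512 (next power of 2).

Standard algorithm: 274^3 = 20570824 multiplications
Strassen's algorithm: 7^(log2(512)) = 7^9 = 40353607 multiplications
Difference: 20570824 - 40353607 = -19782783 (Strassen uses MORE here due to padding overhead — for small or just-over-power-of-2 n, padding can outweigh the per-level savings)

Standard: 20570824 multiplications (274^3). Strassen: 40353607 multiplications (7^9, after padding to 512x512). Strassen reduces 8 recursive multiplications to 7 at each level.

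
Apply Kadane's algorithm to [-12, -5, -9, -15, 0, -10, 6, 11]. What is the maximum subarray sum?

Using Kadane's algorithm on [-12, -5, -9, -15, 0, -10, 6, 11]:

Scanning through the array:
Position 1 (value -5): max_ending_here = -5, max_so_far = -5
Position 2 (value -9): max_ending_here = -9, max_so_far = -5
Position 3 (value -15): max_ending_here = -15, max_so_far = -5
Position 4 (value 0): max_ending_here = 0, max_so_far = 0
Position 5 (value -10): max_ending_here = -10, max_so_far = 0
Position 6 (value 6): max_ending_here = 6, max_so_far = 6
Position 7 (value 11): max_ending_here = 17, max_so_far = 17

Maximum subarray: [6, 11]
Maximum sum: 17

The maximum subarray is [6, 11] with sum 17. This subarray runs from index 6 to index 7.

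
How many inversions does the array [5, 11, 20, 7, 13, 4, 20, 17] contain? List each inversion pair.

Finding inversions in [5, 11, 20, 7, 13, 4, 20, 17]:

(0, 5): arr[0]=5 > arr[5]=4
(1, 3): arr[1]=11 > arr[3]=7
(1, 5): arr[1]=11 > arr[5]=4
(2, 3): arr[2]=20 > arr[3]=7
(2, 4): arr[2]=20 > arr[4]=13
(2, 5): arr[2]=20 > arr[5]=4
(2, 7): arr[2]=20 > arr[7]=17
(3, 5): arr[3]=7 > arr[5]=4
(4, 5): arr[4]=13 > arr[5]=4
(6, 7): arr[6]=20 > arr[7]=17

Total inversions: 10

The array has 10 inversion(s): (0,5), (1,3), (1,5), (2,3), (2,4), (2,5), (2,7), (3,5), (4,5), (6,7). Each pair (i,j) satisfies i < j and arr[i] > arr[j].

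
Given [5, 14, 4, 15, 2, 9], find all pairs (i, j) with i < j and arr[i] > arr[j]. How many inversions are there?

Finding inversions in [5, 14, 4, 15, 2, 9]:

(0, 2): arr[0]=5 > arr[2]=4
(0, 4): arr[0]=5 > arr[4]=2
(1, 2): arr[1]=14 > arr[2]=4
(1, 4): arr[1]=14 > arr[4]=2
(1, 5): arr[1]=14 > arr[5]=9
(2, 4): arr[2]=4 > arr[4]=2
(3, 4): arr[3]=15 > arr[4]=2
(3, 5): arr[3]=15 > arr[5]=9

Total inversions: 8

The array has 8 inversion(s): (0,2), (0,4), (1,2), (1,4), (1,5), (2,4), (3,4), (3,5). Each pair (i,j) satisfies i < j and arr[i] > arr[j].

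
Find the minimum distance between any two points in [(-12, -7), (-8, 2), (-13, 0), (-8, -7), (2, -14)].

Computing all pairwise distances among 5 points:

d((-12, -7), (-8, 2)) = 9.8489
d((-12, -7), (-13, 0)) = 7.0711
d((-12, -7), (-8, -7)) = 4.0 <-- minimum
d((-12, -7), (2, -14)) = 15.6525
d((-8, 2), (-13, 0)) = 5.3852
d((-8, 2), (-8, -7)) = 9.0
d((-8, 2), (2, -14)) = 18.868
d((-13, 0), (-8, -7)) = 8.6023
d((-13, 0), (2, -14)) = 20.5183
d((-8, -7), (2, -14)) = 12.2066

Closest pair: (-12, -7) and (-8, -7) with distance 4.0

The closest pair is (-12, -7) and (-8, -7) with Euclidean distance 4.0. For 5 points, brute-force pairwise comparison is shown above. For large n, the divide-and-conquer algorithm (sort by x, recurse on halves, check the dividing strip) achieves O(n log n).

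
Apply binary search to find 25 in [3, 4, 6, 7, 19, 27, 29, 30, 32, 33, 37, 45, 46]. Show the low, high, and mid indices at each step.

Binary search for 25 in [3, 4, 6, 7, 19, 27, 29, 30, 32, 33, 37, 45, 46]:

lo=0, hi=12, mid=6, arr[mid]=29 -> 29 > 25, search left half
lo=0, hi=5, mid=2, arr[mid]=6 -> 6 < 25, search right half
lo=3, hi=5, mid=4, arr[mid]=19 -> 19 < 25, search right half
lo=5, hi=5, mid=5, arr[mid]=27 -> 27 > 25, search left half
lo=5 > hi=4, target 25 not found

Binary search determines that 25 is not in the array after 4 comparisons. The search space was exhausted without finding the target.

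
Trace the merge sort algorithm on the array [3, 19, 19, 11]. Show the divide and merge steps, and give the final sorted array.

Merge sort trace:

Split: [3, 19, 19, 11] -> [3, 19] and [19, 11]
  Split: [3, 19] -> [3] and [19]
  Merge: [3] + [19] -> [3, 19]
  Split: [19, 11] -> [19] and [11]
  Merge: [19] + [11] -> [11, 19]
Merge: [3, 19] + [11, 19] -> [3, 11, 19, 19]

Final sorted array: [3, 11, 19, 19]

The merge sort proceeds by recursively splitting the array and merging sorted halves.
After all merges, the sorted array is [3, 11, 19, 19].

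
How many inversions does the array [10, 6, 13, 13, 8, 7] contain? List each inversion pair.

Finding inversions in [10, 6, 13, 13, 8, 7]:

(0, 1): arr[0]=10 > arr[1]=6
(0, 4): arr[0]=10 > arr[4]=8
(0, 5): arr[0]=10 > arr[5]=7
(2, 4): arr[2]=13 > arr[4]=8
(2, 5): arr[2]=13 > arr[5]=7
(3, 4): arr[3]=13 > arr[4]=8
(3, 5): arr[3]=13 > arr[5]=7
(4, 5): arr[4]=8 > arr[5]=7

Total inversions: 8

The array has 8 inversion(s): (0,1), (0,4), (0,5), (2,4), (2,5), (3,4), (3,5), (4,5). Each pair (i,j) satisfies i < j and arr[i] > arr[j].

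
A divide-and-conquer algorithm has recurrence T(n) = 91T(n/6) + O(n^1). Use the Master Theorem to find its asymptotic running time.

Master Theorem for T(n) = 91T(n/6) + O(n^1):

a = 91, b = 6, c = 1
log_b(a) = log_6(91) = 2.5176

Case 1: c = 1 < log_6(91) = 2.5176
T(n) = O(n^(log_6 91))

For T(n) = 91T(n/6) + O(n^1): log_6(91) = 2.5176. This is Case 1 of the Master Theorem (c < log_b(a), work dominated by leaves), giving O(n^(log_6 91)).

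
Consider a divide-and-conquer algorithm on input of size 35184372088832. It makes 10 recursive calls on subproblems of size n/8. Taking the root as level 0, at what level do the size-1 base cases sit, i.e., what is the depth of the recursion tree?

For divide and conquer with division factor 8:

Problem sizes at each level:
Level 0: 35184372088832
Level 1: 4398046511104
Level 2: 549755813888
Level 3: 68719476736
Level 4: 8589934592
Level 5: 1073741824
Level 6: 134217728
Level 7: 16777216
Level 8: 2097152
Level 9: 262144
Level 10: 32768
Level 11: 4096
Level 12: 512
Level 13: 64
Level 14: 8
Level 15: 1

The root is level 0 and the size-1 base case is level 15 (the tree spans levels 0 through 15, i.e. 16 levels counting the root), so the depth is the number of divisions: log_8(35184372088832) = 15

The recursion tree depth is log_8(35184372088832) = 15. At each level, the problem size is divided by 8, so it takes 15 divisions to reduce to a base case of size 1. The algorithm makes 10 recursive calls at each level.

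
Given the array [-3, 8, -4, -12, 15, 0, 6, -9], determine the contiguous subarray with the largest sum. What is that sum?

Using Kadane's algorithm on [-3, 8, -4, -12, 15, 0, 6, -9]:

Scanning through the array:
Position 1 (value 8): max_ending_here = 8, max_so_far = 8
Position 2 (value -4): max_ending_here = 4, max_so_far = 8
Position 3 (value -12): max_ending_here = -8, max_so_far = 8
Position 4 (value 15): max_ending_here = 15, max_so_far = 15
Position 5 (value 0): max_ending_here = 15, max_so_far = 15
Position 6 (value 6): max_ending_here = 21, max_so_far = 21
Position 7 (value -9): max_ending_here = 12, max_so_far = 21

Maximum subarray: [15, 0, 6]
Maximum sum: 21

The maximum subarray is [15, 0, 6] with sum 21. This subarray runs from index 4 to index 6.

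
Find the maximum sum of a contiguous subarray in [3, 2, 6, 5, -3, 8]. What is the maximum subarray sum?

Using Kadane's algorithm on [3, 2, 6, 5, -3, 8]:

Scanning through the array:
Position 1 (value 2): max_ending_here = 5, max_so_far = 5
Position 2 (value 6): max_ending_here = 11, max_so_far = 11
Position 3 (value 5): max_ending_here = 16, max_so_far = 16
Position 4 (value -3): max_ending_here = 13, max_so_far = 16
Position 5 (value 8): max_ending_here = 21, max_so_far = 21

Maximum subarray: [3, 2, 6, 5, -3, 8]
Maximum sum: 21

The maximum subarray is [3, 2, 6, 5, -3, 8] with sum 21. This subarray runs from index 0 to index 5.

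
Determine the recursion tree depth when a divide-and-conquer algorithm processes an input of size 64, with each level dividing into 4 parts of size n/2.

For divide and conquer with division factor 2:

Problem sizes at each level:
Level 0: 64
Level 1: 32
Level 2: 16
Level 3: 8
Level 4: 4
Level 5: 2
Level 6: 1

The root is level 0 and the size-1 base case is level 6 (the tree spans levels 0 through 6, i.e. 7 levels counting the root), so the depth is the number of divisions: log_2(64) = 6

The recursion tree depth is log_2(64) = 6. At each level, the problem size is divided by 2, so it takes 6 divisions to reduce to a base case of size 1. The algorithm makes 4 recursive calls at each level.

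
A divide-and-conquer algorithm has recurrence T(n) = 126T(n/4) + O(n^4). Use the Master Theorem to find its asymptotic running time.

Master Theorem for T(n) = 126T(n/4) + O(n^4):

a = 126, b = 4, c = 4
log_b(a) = log_4(126) = 3.4886

Case 3: c = 4 > log_4(126) = 3.4886
T(n) = O(n^4) = O(n^4)

For T(n) = 126T(n/4) + O(n^4): log_4(126) = 3.4886. This is Case 3 of the Master Theorem (c > log_b(a), work dominated by root), giving O(n^4).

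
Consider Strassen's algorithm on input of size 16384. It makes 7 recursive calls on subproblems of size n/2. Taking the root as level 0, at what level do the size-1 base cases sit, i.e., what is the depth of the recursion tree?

For divide and conquer with division factor 2:

Problem sizes at each level:
Level 0: 16384
Level 1: 8192
Level 2: 4096
Level 3: 2048
Level 4: 1024
Level 5: 512
Level 6: 256
Level 7: 128
Level 8: 64
Level 9: 32
Level 10: 16
Level 11: 8
Level 12: 4
Level 13: 2
Level 14: 1

The root is level 0 and the size-1 base case is level 14 (the tree spans levels 0 through 14, i.e. 15 levels counting the root), so the depth is the number of divisions: log_2(16384) = 14

The recursion tree depth is log_2(16384) = 14. At each level, the problem size is divided by 2, so it takes 14 divisions to reduce to a base case of size 1. The algorithm makes 7 recursive calls at each level.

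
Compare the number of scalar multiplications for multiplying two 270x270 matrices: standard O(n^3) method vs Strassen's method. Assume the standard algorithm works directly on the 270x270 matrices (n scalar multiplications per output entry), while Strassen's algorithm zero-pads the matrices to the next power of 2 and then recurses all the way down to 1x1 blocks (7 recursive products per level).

Matrix multiplication for 270x270 matrices:

Strassen's algorithm requires power-of-2 dimensions. Pad 270x270 to 512x512 (next power of 2).

Standard algorithm: 270^3 = 19683000 multiplications
Strassen's algorithm: 7^(log2(512)) = 7^9 = 40353607 multiplications
Difference: 19683000 - 40353607 = -20670607 (Strassen uses MORE here due to padding overhead — for small or just-over-power-of-2 n, padding can outweigh the per-level savings)

Standard: 19683000 multiplications (270^3). Strassen: 40353607 multiplications (7^9, after padding to 512x512). Strassen reduces 8 recursive multiplications to 7 at each level.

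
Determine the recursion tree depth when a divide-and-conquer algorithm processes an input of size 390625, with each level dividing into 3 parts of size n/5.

For divide and conquer with division factor 5:

Problem sizes at each level:
Level 0: 390625
Level 1: 78125
Level 2: 15625
Level 3: 3125
Level 4: 625
Level 5: 125
Level 6: 25
Level 7: 5
Level 8: 1

The root is level 0 and the size-1 base case is level 8 (the tree spans levels 0 through 8, i.e. 9 levels counting the root), so the depth is the number of divisions: log_5(390625) = 8

The recursion tree depth is log_5(390625) = 8. At each level, the problem size is divided by 5, so it takes 8 divisions to reduce to a base case of size 1. The algorithm makes 3 recursive calls at each level.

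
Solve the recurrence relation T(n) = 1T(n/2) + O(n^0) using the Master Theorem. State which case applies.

Master Theorem for T(n) = 1T(n/2) + O(n^0):

a = 1, b = 2, c = 0
log_b(a) = log_2(1) = 0.0000

Case 2: c = 0 = log_2(1) = 0.0000
T(n) = O(n^0 log n) = O(log n)

For T(n) = 1T(n/2) + O(n^0): log_2(1) = 0.0000. This is Case 2 of the Master Theorem (c = log_b(a), equal work at all levels), giving O(log n).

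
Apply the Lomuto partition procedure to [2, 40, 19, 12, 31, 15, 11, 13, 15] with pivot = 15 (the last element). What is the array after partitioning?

Lomuto partition with pivot = 15:

Initial array: [2, 40, 19, 12, 31, 15, 11, 13, 15]

arr[0]=2 <= 15: swap with position 0, array becomes [2, 40, 19, 12, 31, 15, 11, 13, 15]
arr[1]=40 > 15: no swap
arr[2]=19 > 15: no swap
arr[3]=12 <= 15: swap with position 1, array becomes [2, 12, 19, 40, 31, 15, 11, 13, 15]
arr[4]=31 > 15: no swap
arr[5]=15 <= 15: swap with position 2, array becomes [2, 12, 15, 40, 31, 19, 11, 13, 15]
arr[6]=11 <= 15: swap with position 3, array becomes [2, 12, 15, 11, 31, 19, 40, 13, 15]
arr[7]=13 <= 15: swap with position 4, array becomes [2, 12, 15, 11, 13, 19, 40, 31, 15]

Place pivot at position 5: [2, 12, 15, 11, 13, 15, 40, 31, 19]
Pivot position: 5

After partitioning with pivot 15, the array becomes [2, 12, 15, 11, 13, 15, 40, 31, 19]. The pivot is placed at index 5. All elements to the left of the pivot are <= 15, and all elements to the right are > 15.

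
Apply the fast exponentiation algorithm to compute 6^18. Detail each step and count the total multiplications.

Computing 6^18 by squaring (build up from 6^1; each line after the first costs one multiplication):

6^1 = 6
6^2 = (6^1)^2 = 6^2 = 36
6^4 = (6^2)^2 = 36^2 = 1296
6^8 = (6^4)^2 = 1296^2 = 1679616
6^9 = 6 * 6^8 = 6 * 1679616 = 10077696
6^18 = (6^9)^2 = 10077696^2 = 101559956668416

Result: 101559956668416
Multiplications needed: 5 (5 lines after 6^1)

6^18 = 101559956668416. Using exponentiation by squaring, this requires 5 multiplications. The key idea: if the exponent is even, square the half-power; if odd, multiply by the base once.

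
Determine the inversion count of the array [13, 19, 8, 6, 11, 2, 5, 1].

Finding inversions in [13, 19, 8, 6, 11, 2, 5, 1]:

(0, 2): arr[0]=13 > arr[2]=8
(0, 3): arr[0]=13 > arr[3]=6
(0, 4): arr[0]=13 > arr[4]=11
(0, 5): arr[0]=13 > arr[5]=2
(0, 6): arr[0]=13 > arr[6]=5
(0, 7): arr[0]=13 > arr[7]=1
(1, 2): arr[1]=19 > arr[2]=8
(1, 3): arr[1]=19 > arr[3]=6
(1, 4): arr[1]=19 > arr[4]=11
(1, 5): arr[1]=19 > arr[5]=2
(1, 6): arr[1]=19 > arr[6]=5
(1, 7): arr[1]=19 > arr[7]=1
(2, 3): arr[2]=8 > arr[3]=6
(2, 5): arr[2]=8 > arr[5]=2
(2, 6): arr[2]=8 > arr[6]=5
(2, 7): arr[2]=8 > arr[7]=1
(3, 5): arr[3]=6 > arr[5]=2
(3, 6): arr[3]=6 > arr[6]=5
(3, 7): arr[3]=6 > arr[7]=1
(4, 5): arr[4]=11 > arr[5]=2
(4, 6): arr[4]=11 > arr[6]=5
(4, 7): arr[4]=11 > arr[7]=1
(5, 7): arr[5]=2 > arr[7]=1
(6, 7): arr[6]=5 > arr[7]=1

Total inversions: 24

The array has 24 inversion(s): (0,2), (0,3), (0,4), (0,5), (0,6), (0,7), (1,2), (1,3), (1,4), (1,5), (1,6), (1,7), (2,3), (2,5), (2,6), (2,7), (3,5), (3,6), (3,7), (4,5), (4,6), (4,7), (5,7), (6,7). Each pair (i,j) satisfies i < j and arr[i] > arr[j].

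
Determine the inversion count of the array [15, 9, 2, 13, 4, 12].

Finding inversions in [15, 9, 2, 13, 4, 12]:

(0, 1): arr[0]=15 > arr[1]=9
(0, 2): arr[0]=15 > arr[2]=2
(0, 3): arr[0]=15 > arr[3]=13
(0, 4): arr[0]=15 > arr[4]=4
(0, 5): arr[0]=15 > arr[5]=12
(1, 2): arr[1]=9 > arr[2]=2
(1, 4): arr[1]=9 > arr[4]=4
(3, 4): arr[3]=13 > arr[4]=4
(3, 5): arr[3]=13 > arr[5]=12

Total inversions: 9

The array has 9 inversion(s): (0,1), (0,2), (0,3), (0,4), (0,5), (1,2), (1,4), (3,4), (3,5). Each pair (i,j) satisfies i < j and arr[i] > arr[j].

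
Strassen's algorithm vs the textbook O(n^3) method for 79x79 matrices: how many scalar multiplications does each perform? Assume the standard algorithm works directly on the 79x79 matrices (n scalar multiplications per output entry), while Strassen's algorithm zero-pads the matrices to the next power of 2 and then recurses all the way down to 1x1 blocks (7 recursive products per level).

Matrix multiplication for 79x79 matrices:

Strassen's algorithm requires power-of-2 dimensions. Pad 79x79 to 128x128 (next power of 2).

Standard algorithm: 79^3 = 493039 multiplications
Strassen's algorithm: 7^(log2(128)) = 7^7 = 823543 multiplications
Difference: 493039 - 823543 = -330504 (Strassen uses MORE here due to padding overhead — for small or just-over-power-of-2 n, padding can outweigh the per-level savings)

Standard: 493039 multiplications (79^3). Strassen: 823543 multiplications (7^7, after padding to 128x128). Strassen reduces 8 recursive multiplications to 7 at each level.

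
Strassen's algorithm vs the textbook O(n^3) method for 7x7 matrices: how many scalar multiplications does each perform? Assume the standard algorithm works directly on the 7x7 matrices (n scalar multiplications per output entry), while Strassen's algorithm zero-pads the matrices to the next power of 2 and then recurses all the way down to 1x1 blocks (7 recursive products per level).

Matrix multiplication for 7x7 matrices:

Strassen's algorithm requires power-of-2 dimensions. Pad 7x7 to 8x8 (next power of 2).

Standard algorithm: 7^3 = 343 multiplications
Strassen's algorithm: 7^(log2(8)) = 7^3 = 343 multiplications
Savings: 343 - 343 = 0 multiplications

Standard: 343 multiplications (7^3). Strassen: 343 multiplications (7^3, after padding to 8x8). Strassen reduces 8 recursive multiplications to 7 at each level.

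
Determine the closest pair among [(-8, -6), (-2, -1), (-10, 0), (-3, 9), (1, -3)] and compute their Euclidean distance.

Computing all pairwise distances among 5 points:

d((-8, -6), (-2, -1)) = 7.8102
d((-8, -6), (-10, 0)) = 6.3246
d((-8, -6), (-3, 9)) = 15.8114
d((-8, -6), (1, -3)) = 9.4868
d((-2, -1), (-10, 0)) = 8.0623
d((-2, -1), (-3, 9)) = 10.0499
d((-2, -1), (1, -3)) = 3.6056 <-- minimum
d((-10, 0), (-3, 9)) = 11.4018
d((-10, 0), (1, -3)) = 11.4018
d((-3, 9), (1, -3)) = 12.6491

Closest pair: (-2, -1) and (1, -3) with distance 3.6056

The closest pair is (-2, -1) and (1, -3) with Euclidean distance 3.6056. For 5 points, brute-force pairwise comparison is shown above. For large n, the divide-and-conquer algorithm (sort by x, recurse on halves, check the dividing strip) achieves O(n log n).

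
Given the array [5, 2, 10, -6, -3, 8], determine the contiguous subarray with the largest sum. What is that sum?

Using Kadane's algorithm on [5, 2, 10, -6, -3, 8]:

Scanning through the array:
Position 1 (value 2): max_ending_here = 7, max_so_far = 7
Position 2 (value 10): max_ending_here = 17, max_so_far = 17
Position 3 (value -6): max_ending_here = 11, max_so_far = 17
Position 4 (value -3): max_ending_here = 8, max_so_far = 17
Position 5 (value 8): max_ending_here = 16, max_so_far = 17

Maximum subarray: [5, 2, 10]
Maximum sum: 17

The maximum subarray is [5, 2, 10] with sum 17. This subarray runs from index 0 to index 2.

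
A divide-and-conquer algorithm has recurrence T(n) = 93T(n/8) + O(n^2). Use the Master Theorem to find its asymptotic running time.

Master Theorem for T(n) = 93T(n/8) + O(n^2):

a = 93, b = 8, c = 2
log_b(a) = log_8(93) = 2.1797

Case 1: c = 2 < log_8(93) = 2.1797
T(n) = O(n^(log_8 93))

For T(n) = 93T(n/8) + O(n^2): log_8(93) = 2.1797. This is Case 1 of the Master Theorem (c < log_b(a), work dominated by leaves), giving O(n^(log_8 93)).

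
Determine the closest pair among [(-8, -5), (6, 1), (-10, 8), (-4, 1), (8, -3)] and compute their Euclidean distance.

Computing all pairwise distances among 5 points:

d((-8, -5), (6, 1)) = 15.2315
d((-8, -5), (-10, 8)) = 13.1529
d((-8, -5), (-4, 1)) = 7.2111
d((-8, -5), (8, -3)) = 16.1245
d((6, 1), (-10, 8)) = 17.4642
d((6, 1), (-4, 1)) = 10.0
d((6, 1), (8, -3)) = 4.4721 <-- minimum
d((-10, 8), (-4, 1)) = 9.2195
d((-10, 8), (8, -3)) = 21.095
d((-4, 1), (8, -3)) = 12.6491

Closest pair: (6, 1) and (8, -3) with distance 4.4721

The closest pair is (6, 1) and (8, -3) with Euclidean distance 4.4721. For 5 points, brute-force pairwise comparison is shown above. For large n, the divide-and-conquer algorithm (sort by x, recurse on halves, check the dividing strip) achieves O(n log n).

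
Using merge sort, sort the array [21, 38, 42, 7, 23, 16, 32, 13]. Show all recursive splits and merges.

Merge sort trace:

Split: [21, 38, 42, 7, 23, 16, 32, 13] -> [21, 38, 42, 7] and [23, 16, 32, 13]
  Split: [21, 38, 42, 7] -> [21, 38] and [42, 7]
    Split: [21, 38] -> [21] and [38]
    Merge: [21] + [38] -> [21, 38]
    Split: [42, 7] -> [42] and [7]
    Merge: [42] + [7] -> [7, 42]
  Merge: [21, 38] + [7, 42] -> [7, 21, 38, 42]
  Split: [23, 16, 32, 13] -> [23, 16] and [32, 13]
    Split: [23, 16] -> [23] and [16]
    Merge: [23] + [16] -> [16, 23]
    Split: [32, 13] -> [32] and [13]
    Merge: [32] + [13] -> [13, 32]
  Merge: [16, 23] + [13, 32] -> [13, 16, 23, 32]
Merge: [7, 21, 38, 42] + [13, 16, 23, 32] -> [7, 13, 16, 21, 23, 32, 38, 42]

Final sorted array: [7, 13, 16, 21, 23, 32, 38, 42]

The merge sort proceeds by recursively splitting the array and merging sorted halves.
After all merges, the sorted array is [7, 13, 16, 21, 23, 32, 38, 42].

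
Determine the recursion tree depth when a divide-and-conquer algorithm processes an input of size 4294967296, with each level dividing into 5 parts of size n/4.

For divide and conquer with division factor 4:

Problem sizes at each level:
Level 0: 4294967296
Level 1: 1073741824
Level 2: 268435456
Level 3: 67108864
Level 4: 16777216
Level 5: 4194304
Level 6: 1048576
Level 7: 262144
Level 8: 65536
Level 9: 16384
Level 10: 4096
Level 11: 1024
Level 12: 256
Level 13: 64
Level 14: 16
Level 15: 4
Level 16: 1

The root is level 0 and the size-1 base case is level 16 (the tree spans levels 0 through 16, i.e. 17 levels counting the root), so the depth is the number of divisions: log_4(4294967296) = 16

The recursion tree depth is log_4(4294967296) = 16. At each level, the problem size is divided by 4, so it takes 16 divisions to reduce to a base case of size 1. The algorithm makes 5 recursive calls at each level.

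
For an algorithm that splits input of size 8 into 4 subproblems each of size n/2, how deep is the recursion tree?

For divide and conquer with division factor 2:

Problem sizes at each level:
Level 0: 8
Level 1: 4
Level 2: 2
Level 3: 1

The root is level 0 and the size-1 base case is level 3 (the tree spans levels 0 through 3, i.e. 4 levels counting the root), so the depth is the number of divisions: log_2(8) = 3

The recursion tree depth is log_2(8) = 3. At each level, the problem size is divided by 2, so it takes 3 divisions to reduce to a base case of size 1. The algorithm makes 4 recursive calls at each level.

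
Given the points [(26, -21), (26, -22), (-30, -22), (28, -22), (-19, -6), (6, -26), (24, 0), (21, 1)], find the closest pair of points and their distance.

Computing all pairwise distances among 8 points:

d((26, -21), (26, -22)) = 1.0 <-- minimum
d((26, -21), (-30, -22)) = 56.0089
d((26, -21), (28, -22)) = 2.2361
d((26, -21), (-19, -6)) = 47.4342
d((26, -21), (6, -26)) = 20.6155
d((26, -21), (24, 0)) = 21.095
d((26, -21), (21, 1)) = 22.561
d((26, -22), (-30, -22)) = 56.0
d((26, -22), (28, -22)) = 2.0
d((26, -22), (-19, -6)) = 47.7598
d((26, -22), (6, -26)) = 20.3961
d((26, -22), (24, 0)) = 22.0907
d((26, -22), (21, 1)) = 23.5372
d((-30, -22), (28, -22)) = 58.0
d((-30, -22), (-19, -6)) = 19.4165
d((-30, -22), (6, -26)) = 36.2215
d((-30, -22), (24, 0)) = 58.3095
d((-30, -22), (21, 1)) = 55.9464
d((28, -22), (-19, -6)) = 49.6488
d((28, -22), (6, -26)) = 22.3607
d((28, -22), (24, 0)) = 22.3607
d((28, -22), (21, 1)) = 24.0416
d((-19, -6), (6, -26)) = 32.0156
d((-19, -6), (24, 0)) = 43.4166
d((-19, -6), (21, 1)) = 40.6079
d((6, -26), (24, 0)) = 31.6228
d((6, -26), (21, 1)) = 30.8869
d((24, 0), (21, 1)) = 3.1623

Closest pair: (26, -21) and (26, -22) with distance 1.0

The closest pair is (26, -21) and (26, -22) with Euclidean distance 1.0. For 8 points, brute-force pairwise comparison is shown above. For large n, the divide-and-conquer algorithm (sort by x, recurse on halves, check the dividing strip) achieves O(n log n).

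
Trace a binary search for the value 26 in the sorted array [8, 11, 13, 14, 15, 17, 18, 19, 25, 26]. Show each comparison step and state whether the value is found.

Binary search for 26 in [8, 11, 13, 14, 15, 17, 18, 19, 25, 26]:

lo=0, hi=9, mid=4, arr[mid]=15 -> 15 < 26, search right half
lo=5, hi=9, mid=7, arr[mid]=19 -> 19 < 26, search right half
lo=8, hi=9, mid=8, arr[mid]=25 -> 25 < 26, search right half
lo=9, hi=9, mid=9, arr[mid]=26 -> Found target at index 9!

Binary search finds 26 at index 9 after 4 comparisons. The search repeatedly halves the search space by comparing with the middle element.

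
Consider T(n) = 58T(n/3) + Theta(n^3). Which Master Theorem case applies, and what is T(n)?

Master Theorem for T(n) = 58T(n/3) + O(n^3):

a = 58, b = 3, c = 3
log_b(a) = log_3(58) = 3.6960

Case 1: c = 3 < log_3(58) = 3.6960
T(n) = O(n^(log_3 58))

For T(n) = 58T(n/3) + O(n^3): log_3(58) = 3.6960. This is Case 1 of the Master Theorem (c < log_b(a), work dominated by leaves), giving O(n^(log_3 58)).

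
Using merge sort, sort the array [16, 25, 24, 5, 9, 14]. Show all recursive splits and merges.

Merge sort trace:

Split: [16, 25, 24, 5, 9, 14] -> [16, 25, 24] and [5, 9, 14]
  Split: [16, 25, 24] -> [16] and [25, 24]
    Split: [25, 24] -> [25] and [24]
    Merge: [25] + [24] -> [24, 25]
  Merge: [16] + [24, 25] -> [16, 24, 25]
  Split: [5, 9, 14] -> [5] and [9, 14]
    Split: [9, 14] -> [9] and [14]
    Merge: [9] + [14] -> [9, 14]
  Merge: [5] + [9, 14] -> [5, 9, 14]
Merge: [16, 24, 25] + [5, 9, 14] -> [5, 9, 14, 16, 24, 25]

Final sorted array: [5, 9, 14, 16, 24, 25]

The merge sort proceeds by recursively splitting the array and merging sorted halves.
After all merges, the sorted array is [5, 9, 14, 16, 24, 25].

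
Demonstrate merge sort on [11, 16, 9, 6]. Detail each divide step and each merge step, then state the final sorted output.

Merge sort trace:

Split: [11, 16, 9, 6] -> [11, 16] and [9, 6]
  Split: [11, 16] -> [11] and [16]
  Merge: [11] + [16] -> [11, 16]
  Split: [9, 6] -> [9] and [6]
  Merge: [9] + [6] -> [6, 9]
Merge: [11, 16] + [6, 9] -> [6, 9, 11, 16]

Final sorted array: [6, 9, 11, 16]

The merge sort proceeds by recursively splitting the array and merging sorted halves.
After all merges, the sorted array is [6, 9, 11, 16].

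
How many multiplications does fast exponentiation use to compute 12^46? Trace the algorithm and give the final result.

Computing 12^46 by squaring (build up from 12^1; each line after the first costs one multiplication):

12^1 = 12
12^2 = (12^1)^2 = 12^2 = 144
12^4 = (12^2)^2 = 144^2 = 20736
12^5 = 12 * 12^4 = 12 * 20736 = 248832
12^10 = (12^5)^2 = 248832^2 = 61917364224
12^11 = 12 * 12^10 = 12 * 61917364224 = 743008370688
12^22 = (12^11)^2 = 743008370688^2 = 552061438912436417593344
12^23 = 12 * 12^22 = 12 * 552061438912436417593344 = 6624737266949237011120128
12^46 = (12^23)^2 = 6624737266949237011120128^2 = 43887143856106046360568987631860370008329246736384

Result: 43887143856106046360568987631860370008329246736384
Multiplications needed: 8 (8 lines after 12^1)

12^46 = 43887143856106046360568987631860370008329246736384. Using exponentiation by squaring, this requires 8 multiplications. The key idea: if the exponent is even, square the half-power; if odd, multiply by the base once.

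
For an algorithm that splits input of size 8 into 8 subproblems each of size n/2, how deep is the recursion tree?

For divide and conquer with division factor 2:

Problem sizes at each level:
Level 0: 8
Level 1: 4
Level 2: 2
Level 3: 1

The root is level 0 and the size-1 base case is level 3 (the tree spans levels 0 through 3, i.e. 4 levels counting the root), so the depth is the number of divisions: log_2(8) = 3

The recursion tree depth is log_2(8) = 3. At each level, the problem size is divided by 2, so it takes 3 divisions to reduce to a base case of size 1. The algorithm makes 8 recursive calls at each level.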